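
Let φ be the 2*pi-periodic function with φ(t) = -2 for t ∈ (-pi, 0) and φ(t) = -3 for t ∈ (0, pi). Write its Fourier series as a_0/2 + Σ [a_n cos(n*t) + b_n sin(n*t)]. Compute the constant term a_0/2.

a_0 = 1/pi ∫_{-pi}^{pi} φ(t) dt = 1/pi · (-5*pi) = -5.
So the constant term a_0/2 = -5/2.

-5/2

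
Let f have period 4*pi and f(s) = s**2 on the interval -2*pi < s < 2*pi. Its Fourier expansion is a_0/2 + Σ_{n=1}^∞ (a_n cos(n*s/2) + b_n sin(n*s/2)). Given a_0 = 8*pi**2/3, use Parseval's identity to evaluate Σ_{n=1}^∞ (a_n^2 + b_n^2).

128*pi**4/45

Parseval: a_0^2/2 + Σ_{n≥1} (a_n^2+b_n^2) = (1/(2*pi)) ∫_{-2*pi}^{2*pi} f(s)^2 ds = 32*pi**4/5.
Subtract a_0^2/2 = 32*pi**4/9: Σ (a_n^2+b_n^2) = 128*pi**4/45.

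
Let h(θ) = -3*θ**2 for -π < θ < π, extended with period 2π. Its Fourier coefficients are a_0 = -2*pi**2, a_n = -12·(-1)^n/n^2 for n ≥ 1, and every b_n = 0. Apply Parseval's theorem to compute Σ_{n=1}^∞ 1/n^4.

pi**4/90

Parseval: a_0^2/2 + Σ a_n^2 = (1/π) ∫_{-π}^{π} h(θ)^2 dθ = 18*pi**4/5.
Subtract a_0^2/2 = 2*pi**4: Σ a_n^2 = 8*pi**4/5.
Since a_n^2 = 144/n^4, Σ 1/n^4 = pi**4/90.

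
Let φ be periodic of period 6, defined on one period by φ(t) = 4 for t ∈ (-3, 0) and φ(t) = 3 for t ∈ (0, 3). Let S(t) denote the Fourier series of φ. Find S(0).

7/2

At t = 0 the one-sided limits are φ(0^-) = 4 and φ(0^+) = 3.
By Dirichlet's theorem the series converges to their average, [(4) + (3)]/2 = 7/2.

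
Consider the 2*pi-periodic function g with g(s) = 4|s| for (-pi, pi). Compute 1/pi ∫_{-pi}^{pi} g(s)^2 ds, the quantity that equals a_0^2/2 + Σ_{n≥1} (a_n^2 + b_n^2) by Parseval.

1/pi ∫_{-pi}^{pi} g(s)^2 ds = 1/pi · (32*pi**3/3) = 32*pi**2/3.

32*pi**2/3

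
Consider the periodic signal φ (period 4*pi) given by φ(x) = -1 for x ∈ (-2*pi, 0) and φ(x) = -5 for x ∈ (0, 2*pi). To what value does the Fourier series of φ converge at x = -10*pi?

x = -10*pi differs from x = -2*pi by -2 full period(s), and the series is 4*pi-periodic.
At x = -2*pi the one-sided limits are φ(-2*pi^-) = -5 and φ(-2*pi^+) = -1.
By Dirichlet's theorem the series converges to their average, [(-5) + (-1)]/2 = -3.

-3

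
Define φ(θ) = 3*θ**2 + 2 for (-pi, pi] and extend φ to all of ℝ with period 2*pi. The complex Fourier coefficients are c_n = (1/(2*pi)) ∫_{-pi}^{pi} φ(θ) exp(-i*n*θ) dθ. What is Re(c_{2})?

3/2

Since φ is real-valued, Re(c_{2}) = (1/(2*pi)) ∫_{-pi}^{pi} φ(θ) cos(2*θ) dθ = a_{2}/2.
φ is even and cos(2*θ) is even, so the integrand is even: ∫_{-pi}^{pi} φ(θ) cos(2*θ) dθ = 2∫_0^{pi} φ(θ) cos(2*θ) dθ.
Integrating by parts twice (tabular method), an antiderivative of (3*θ**2 + 2) cos(2*θ) is 3*θ**2*sin(2*θ)/2 + 3*θ*cos(2*θ)/2 + sin(2*θ)/4; evaluating from 0 to pi: ∫_{0}^{pi} (3*θ**2 + 2) cos(2*θ) dθ = (3*pi/2) - (0) = 3*pi/2.
So ∫_{-pi}^{pi} φ(θ) cos(2*θ) dθ = 3*pi.
Hence Re(c_{2}) = (1/(2*pi))·(3*pi) = 3/2.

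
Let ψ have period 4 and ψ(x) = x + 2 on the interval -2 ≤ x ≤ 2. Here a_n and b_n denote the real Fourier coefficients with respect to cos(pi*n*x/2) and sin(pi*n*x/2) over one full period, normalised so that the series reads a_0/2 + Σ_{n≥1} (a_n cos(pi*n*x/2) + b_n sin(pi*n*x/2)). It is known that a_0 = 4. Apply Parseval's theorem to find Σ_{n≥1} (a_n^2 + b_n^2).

8/3

Parseval: a_0^2/2 + Σ_{n≥1} (a_n^2+b_n^2) = 1/2 ∫_{-2}^{2} ψ(x)^2 dx = 32/3.
Subtract a_0^2/2 = 8: Σ (a_n^2+b_n^2) = 8/3.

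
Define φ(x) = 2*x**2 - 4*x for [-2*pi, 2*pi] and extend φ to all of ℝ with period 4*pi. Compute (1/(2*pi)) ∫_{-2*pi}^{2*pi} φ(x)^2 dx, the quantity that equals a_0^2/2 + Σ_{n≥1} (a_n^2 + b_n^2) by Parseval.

(1/(2*pi)) ∫_{-2*pi}^{2*pi} φ(x)^2 dx = (1/(2*pi)) · (256*pi**3*(5 + 3*pi**2)/15) = 128*pi**2*(5 + 3*pi**2)/15.

128*pi**2*(5 + 3*pi**2)/15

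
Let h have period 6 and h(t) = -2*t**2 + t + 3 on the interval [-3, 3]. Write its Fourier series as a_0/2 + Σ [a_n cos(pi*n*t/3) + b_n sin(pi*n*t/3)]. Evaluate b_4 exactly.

b_4 = 1/3 ∫_{-3}^{3} h(t) sin(4*pi*t/3) dt.
Integrating by parts twice (tabular method), an antiderivative of (-2*t**2 + t + 3) sin(4*pi*t/3) is 3*t**2*cos(4*pi*t/3)/(2*pi) - 9*t*sin(4*pi*t/3)/(4*pi**2) - 3*t*cos(4*pi*t/3)/(4*pi) + 9*sin(4*pi*t/3)/(16*pi**2) - 9*cos(4*pi*t/3)/(4*pi) - 27*cos(4*pi*t/3)/(16*pi**3); evaluating from -3 to 3: ∫_{-3}^{3} (-2*t**2 + t + 3) sin(4*pi*t/3) dt = (-27/(16*pi**3) + 9/pi) - (27*(-1 + 8*pi**2)/(16*pi**3)) = -9/(2*pi).
Hence b_4 = (1/3)·(-9/(2*pi)) = -3/(2*pi).

-3/(2*pi)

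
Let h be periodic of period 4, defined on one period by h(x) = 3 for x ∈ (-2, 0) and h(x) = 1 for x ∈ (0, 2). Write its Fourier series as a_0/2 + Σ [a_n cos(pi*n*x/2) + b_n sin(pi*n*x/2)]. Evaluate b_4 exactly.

b_4 = 1/2 ∫_{-2}^{2} h(x) sin(2*pi*x) dx.
Split the integral at the breakpoints.
Directly, an antiderivative of (3) sin(2*pi*x) is -3*cos(2*pi*x)/(2*pi); evaluating from -2 to 0: ∫_{-2}^{0} (3) sin(2*pi*x) dx = (-3/(2*pi)) - (-3/(2*pi)) = 0.
Directly, an antiderivative of (1) sin(2*pi*x) is -cos(2*pi*x)/(2*pi); evaluating from 0 to 2: ∫_{0}^{2} (1) sin(2*pi*x) dx = (-1/(2*pi)) - (-1/(2*pi)) = 0.
Summing the pieces and multiplying by (1/2) gives b_4 = 0.

0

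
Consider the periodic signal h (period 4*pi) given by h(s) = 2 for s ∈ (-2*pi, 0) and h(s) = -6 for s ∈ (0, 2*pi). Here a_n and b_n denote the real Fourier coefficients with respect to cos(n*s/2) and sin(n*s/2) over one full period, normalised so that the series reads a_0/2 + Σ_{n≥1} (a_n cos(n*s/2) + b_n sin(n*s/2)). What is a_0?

a_0 = (1/(2*pi)) ∫_{-2*pi}^{2*pi} h(s) ds = (1/(2*pi)) · (-8*pi) = -4.

-4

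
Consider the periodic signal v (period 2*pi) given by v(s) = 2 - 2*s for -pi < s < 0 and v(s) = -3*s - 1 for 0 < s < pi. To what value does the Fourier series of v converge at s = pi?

1/2 - pi/2

At s = pi the one-sided limits are v(pi^-) = -3*pi - 1 and v(pi^+) = 2 + 2*pi.
By Dirichlet's theorem the series converges to their average, [(-3*pi - 1) + (2 + 2*pi)]/2 = 1/2 - pi/2.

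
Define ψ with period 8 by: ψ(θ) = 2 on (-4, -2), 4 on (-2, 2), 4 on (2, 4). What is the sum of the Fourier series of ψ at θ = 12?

3

θ = 12 differs from θ = 4 by 1 full period(s), and the series is 8-periodic.
At θ = 4 the one-sided limits are ψ(4^-) = 4 and ψ(4^+) = 2.
By Dirichlet's theorem the series converges to their average, [(4) + (2)]/2 = 3.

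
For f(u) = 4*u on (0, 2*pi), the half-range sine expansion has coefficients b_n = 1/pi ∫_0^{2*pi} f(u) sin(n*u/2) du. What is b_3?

16/3

b_3 = 1/pi ∫_0^{2*pi} (4*u) sin(3*u/2) du.
Integrating by parts (boundary term plus one more integral), an antiderivative of (4*u) sin(3*u/2) is -8*u*cos(3*u/2)/3 + 16*sin(3*u/2)/9; evaluating from 0 to 2*pi: ∫_{0}^{2*pi} (4*u) sin(3*u/2) du = (16*pi/3) - (0) = 16*pi/3.
Hence b_3 = (1/pi)·(16*pi/3) = 16/3.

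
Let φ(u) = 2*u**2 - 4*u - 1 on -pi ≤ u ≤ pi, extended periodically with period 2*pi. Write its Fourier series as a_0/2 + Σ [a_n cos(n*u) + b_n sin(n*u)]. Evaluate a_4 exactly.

a_4 = 1/pi ∫_{-pi}^{pi} φ(u) cos(4*u) du.
Integrating by parts twice (tabular method), an antiderivative of (2*u**2 - 4*u - 1) cos(4*u) is u**2*sin(4*u)/2 - u*sin(4*u) + u*cos(4*u)/4 - 5*sin(4*u)/16 - cos(4*u)/4; evaluating from -pi to pi: ∫_{-pi}^{pi} (2*u**2 - 4*u - 1) cos(4*u) du = (-1/4 + pi/4) - (-pi/4 - 1/4) = pi/2.
Hence a_4 = (1/pi)·(pi/2) = 1/2.

1/2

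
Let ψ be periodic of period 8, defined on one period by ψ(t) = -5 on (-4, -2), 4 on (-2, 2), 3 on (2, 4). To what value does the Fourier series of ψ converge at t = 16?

t = 16 differs from t = 0 by 2 full period(s), and the series is 8-periodic.
ψ is continuous at t = 0 with value 4, so the series converges to 4 there.

4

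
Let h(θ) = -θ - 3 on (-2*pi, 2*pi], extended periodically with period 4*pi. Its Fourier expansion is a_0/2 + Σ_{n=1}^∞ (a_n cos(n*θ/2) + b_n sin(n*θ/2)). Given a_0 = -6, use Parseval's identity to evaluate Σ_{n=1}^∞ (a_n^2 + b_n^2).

Parseval: a_0^2/2 + Σ_{n≥1} (a_n^2+b_n^2) = (1/(2*pi)) ∫_{-2*pi}^{2*pi} h(θ)^2 dθ = 18 + 8*pi**2/3.
Subtract a_0^2/2 = 18: Σ (a_n^2+b_n^2) = 8*pi**2/3.

8*pi**2/3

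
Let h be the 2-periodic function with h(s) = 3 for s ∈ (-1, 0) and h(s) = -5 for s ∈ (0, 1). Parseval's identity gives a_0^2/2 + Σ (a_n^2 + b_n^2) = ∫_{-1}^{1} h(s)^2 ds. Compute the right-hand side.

34

∫_{-1}^{1} h(s)^2 ds = 34.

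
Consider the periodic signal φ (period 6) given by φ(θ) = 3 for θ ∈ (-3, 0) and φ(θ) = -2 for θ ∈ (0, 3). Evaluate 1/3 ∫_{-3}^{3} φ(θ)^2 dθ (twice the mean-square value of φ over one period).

1/3 ∫_{-3}^{3} φ(θ)^2 dθ = 1/3 · (39) = 13.

13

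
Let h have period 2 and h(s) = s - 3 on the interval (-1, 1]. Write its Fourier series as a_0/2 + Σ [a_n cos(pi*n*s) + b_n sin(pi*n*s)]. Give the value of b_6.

b_6 = ∫_{-1}^{1} h(s) sin(6*pi*s) ds.
Integrating by parts (boundary term plus one more integral), an antiderivative of (s - 3) sin(6*pi*s) is -s*cos(6*pi*s)/(6*pi) + sin(6*pi*s)/(36*pi**2) + cos(6*pi*s)/(2*pi); evaluating from -1 to 1: ∫_{-1}^{1} (s - 3) sin(6*pi*s) ds = (1/(3*pi)) - (2/(3*pi)) = -1/(3*pi).
Hence b_6 = -1/(3*pi).

-1/(3*pi)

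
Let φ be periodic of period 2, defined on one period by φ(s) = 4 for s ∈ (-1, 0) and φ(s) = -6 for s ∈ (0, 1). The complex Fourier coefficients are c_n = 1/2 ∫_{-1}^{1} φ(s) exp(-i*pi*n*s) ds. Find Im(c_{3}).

Since φ is real-valued, Im(c_{3}) = -1/2 ∫_{-1}^{1} φ(s) sin(3*pi*s) ds = -b_{3}/2.
Split the integral at the breakpoints.
Directly, an antiderivative of (4) sin(3*pi*s) is -4*cos(3*pi*s)/(3*pi); evaluating from -1 to 0: ∫_{-1}^{0} (4) sin(3*pi*s) ds = (-4/(3*pi)) - (4/(3*pi)) = -8/(3*pi).
Directly, an antiderivative of (-6) sin(3*pi*s) is 2*cos(3*pi*s)/pi; evaluating from 0 to 1: ∫_{0}^{1} (-6) sin(3*pi*s) ds = (-2/pi) - (2/pi) = -4/pi.
So ∫_{-1}^{1} φ(s) sin(3*pi*s) ds = -20/(3*pi).
Hence Im(c_{3}) = (-1/2)·(-20/(3*pi)) = 10/(3*pi).

10/(3*pi)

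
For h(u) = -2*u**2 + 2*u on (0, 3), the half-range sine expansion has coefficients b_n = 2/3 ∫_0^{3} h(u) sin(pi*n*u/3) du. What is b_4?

b_4 = 2/3 ∫_0^{3} (-2*u**2 + 2*u) sin(4*pi*u/3) du.
Integrating by parts twice (tabular method), an antiderivative of (-2*u**2 + 2*u) sin(4*pi*u/3) is 3*u**2*cos(4*pi*u/3)/(2*pi) - 9*u*sin(4*pi*u/3)/(4*pi**2) - 3*u*cos(4*pi*u/3)/(2*pi) + 9*sin(4*pi*u/3)/(8*pi**2) - 27*cos(4*pi*u/3)/(16*pi**3); evaluating from 0 to 3: ∫_{0}^{3} (-2*u**2 + 2*u) sin(4*pi*u/3) du = (-27/(16*pi**3) + 9/pi) - (-27/(16*pi**3)) = 9/pi.
Hence b_4 = (2/3)·(9/pi) = 6/pi.

6/pi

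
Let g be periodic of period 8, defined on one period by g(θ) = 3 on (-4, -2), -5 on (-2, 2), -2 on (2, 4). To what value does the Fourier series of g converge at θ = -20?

1/2

θ = -20 differs from θ = -4 by -2 full period(s), and the series is 8-periodic.
At θ = -4 the one-sided limits are g(-4^-) = -2 and g(-4^+) = 3.
By Dirichlet's theorem the series converges to their average, [(-2) + (3)]/2 = 1/2.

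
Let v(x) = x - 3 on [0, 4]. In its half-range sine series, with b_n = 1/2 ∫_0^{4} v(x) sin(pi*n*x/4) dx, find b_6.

b_6 = 1/2 ∫_0^{4} (x - 3) sin(3*pi*x/2) dx.
Integrating by parts (boundary term plus one more integral), an antiderivative of (x - 3) sin(3*pi*x/2) is -2*x*cos(3*pi*x/2)/(3*pi) + 4*sin(3*pi*x/2)/(9*pi**2) + 2*cos(3*pi*x/2)/pi; evaluating from 0 to 4: ∫_{0}^{4} (x - 3) sin(3*pi*x/2) dx = (-2/(3*pi)) - (2/pi) = -8/(3*pi).
Hence b_6 = (1/2)·(-8/(3*pi)) = -4/(3*pi).

-4/(3*pi)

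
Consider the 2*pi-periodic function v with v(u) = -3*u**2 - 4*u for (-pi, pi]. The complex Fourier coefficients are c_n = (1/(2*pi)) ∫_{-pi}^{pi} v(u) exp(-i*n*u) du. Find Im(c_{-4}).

1

Since v is real-valued, Im(c_{-4}) = -(1/(2*pi)) ∫_{-pi}^{pi} v(u) sin(-4*u) du = b_{4}/2.
Integrating by parts twice (tabular method), an antiderivative of (-3*u**2 - 4*u) sin(-4*u) is -3*u**2*cos(4*u)/4 + 3*u*sin(4*u)/8 - u*cos(4*u) + sin(4*u)/4 + 3*cos(4*u)/32; evaluating from -pi to pi: ∫_{-pi}^{pi} (-3*u**2 - 4*u) sin(-4*u) du = (-3*pi**2/4 - pi + 3/32) - (-3*pi**2/4 + 3/32 + pi) = -2*pi.
Hence Im(c_{-4}) = (-1/(2*pi))·(-2*pi) = 1.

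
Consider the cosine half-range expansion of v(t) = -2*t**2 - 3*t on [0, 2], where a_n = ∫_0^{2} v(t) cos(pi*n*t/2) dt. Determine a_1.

a_1 = ∫_0^{2} (-2*t**2 - 3*t) cos(pi*t/2) dt.
Integrating by parts twice (tabular method), an antiderivative of (-2*t**2 - 3*t) cos(pi*t/2) is -4*t**2*sin(pi*t/2)/pi - 6*t*sin(pi*t/2)/pi - 16*t*cos(pi*t/2)/pi**2 + 32*sin(pi*t/2)/pi**3 - 12*cos(pi*t/2)/pi**2; evaluating from 0 to 2: ∫_{0}^{2} (-2*t**2 - 3*t) cos(pi*t/2) dt = (44/pi**2) - (-12/pi**2) = 56/pi**2.
Hence a_1 = 56/pi**2.

56/pi**2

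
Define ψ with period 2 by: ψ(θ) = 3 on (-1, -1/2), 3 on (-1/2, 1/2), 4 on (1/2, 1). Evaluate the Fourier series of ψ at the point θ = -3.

θ = -3 differs from θ = -1 by -1 full period(s), and the series is 2-periodic.
At θ = -1 the one-sided limits are ψ(-1^-) = 4 and ψ(-1^+) = 3.
By Dirichlet's theorem the series converges to their average, [(4) + (3)]/2 = 7/2.

7/2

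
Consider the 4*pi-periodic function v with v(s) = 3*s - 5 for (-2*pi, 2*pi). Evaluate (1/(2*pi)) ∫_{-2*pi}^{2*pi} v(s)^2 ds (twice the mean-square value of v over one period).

50 + 24*pi**2

(1/(2*pi)) ∫_{-2*pi}^{2*pi} v(s)^2 ds = (1/(2*pi)) · (100*pi + 48*pi**3) = 50 + 24*pi**2.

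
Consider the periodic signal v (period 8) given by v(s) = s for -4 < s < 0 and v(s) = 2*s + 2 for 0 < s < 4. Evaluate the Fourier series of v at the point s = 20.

3

s = 20 differs from s = 4 by 2 full period(s), and the series is 8-periodic.
At s = 4 the one-sided limits are v(4^-) = 10 and v(4^+) = -4.
By Dirichlet's theorem the series converges to their average, [(10) + (-4)]/2 = 3.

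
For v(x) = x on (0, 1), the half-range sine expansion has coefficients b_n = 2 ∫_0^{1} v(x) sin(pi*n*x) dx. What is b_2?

b_2 = 2 ∫_0^{1} (x) sin(2*pi*x) dx.
Integrating by parts (boundary term plus one more integral), an antiderivative of (x) sin(2*pi*x) is -x*cos(2*pi*x)/(2*pi) + sin(2*pi*x)/(4*pi**2); evaluating from 0 to 1: ∫_{0}^{1} (x) sin(2*pi*x) dx = (-1/(2*pi)) - (0) = -1/(2*pi).
Hence b_2 = 2·(-1/(2*pi)) = -1/pi.

-1/pi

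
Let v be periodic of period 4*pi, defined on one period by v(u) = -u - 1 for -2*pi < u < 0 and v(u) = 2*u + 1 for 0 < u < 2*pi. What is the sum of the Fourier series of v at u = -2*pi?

At u = -2*pi the one-sided limits are v(-2*pi^-) = 1 + 4*pi and v(-2*pi^+) = -1 + 2*pi.
By Dirichlet's theorem the series converges to their average, [(1 + 4*pi) + (-1 + 2*pi)]/2 = 3*pi.

3*pi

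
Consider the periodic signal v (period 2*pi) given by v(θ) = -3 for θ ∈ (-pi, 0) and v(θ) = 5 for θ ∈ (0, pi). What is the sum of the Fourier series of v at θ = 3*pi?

1

θ = 3*pi differs from θ = pi by 1 full period(s), and the series is 2*pi-periodic.
At θ = pi the one-sided limits are v(pi^-) = 5 and v(pi^+) = -3.
By Dirichlet's theorem the series converges to their average, [(5) + (-3)]/2 = 1.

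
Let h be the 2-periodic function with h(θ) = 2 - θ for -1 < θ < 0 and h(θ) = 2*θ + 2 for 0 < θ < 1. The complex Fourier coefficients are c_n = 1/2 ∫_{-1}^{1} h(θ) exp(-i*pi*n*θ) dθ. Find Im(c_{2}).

Since h is real-valued, Im(c_{2}) = -1/2 ∫_{-1}^{1} h(θ) sin(2*pi*θ) dθ = -b_{2}/2.
Split the integral at the breakpoints.
Integrating by parts (boundary term plus one more integral), an antiderivative of (2 - θ) sin(2*pi*θ) is θ*cos(2*pi*θ)/(2*pi) - sin(2*pi*θ)/(4*pi**2) - cos(2*pi*θ)/pi; evaluating from -1 to 0: ∫_{-1}^{0} (2 - θ) sin(2*pi*θ) dθ = (-1/pi) - (-3/(2*pi)) = 1/(2*pi).
Integrating by parts (boundary term plus one more integral), an antiderivative of (2*θ + 2) sin(2*pi*θ) is -θ*cos(2*pi*θ)/pi + sin(2*pi*θ)/(2*pi**2) - cos(2*pi*θ)/pi; evaluating from 0 to 1: ∫_{0}^{1} (2*θ + 2) sin(2*pi*θ) dθ = (-2/pi) - (-1/pi) = -1/pi.
So ∫_{-1}^{1} h(θ) sin(2*pi*θ) dθ = -1/(2*pi).
Hence Im(c_{2}) = (-1/2)·(-1/(2*pi)) = 1/(4*pi).

1/(4*pi)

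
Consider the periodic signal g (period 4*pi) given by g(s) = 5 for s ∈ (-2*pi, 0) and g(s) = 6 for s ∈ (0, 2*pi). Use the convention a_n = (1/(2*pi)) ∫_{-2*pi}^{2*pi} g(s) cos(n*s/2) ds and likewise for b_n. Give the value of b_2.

0

b_2 = (1/(2*pi)) ∫_{-2*pi}^{2*pi} g(s) sin(s) ds.
Split the integral at the breakpoints.
Directly, an antiderivative of (5) sin(s) is -5*cos(s); evaluating from -2*pi to 0: ∫_{-2*pi}^{0} (5) sin(s) ds = (-5) - (-5) = 0.
Directly, an antiderivative of (6) sin(s) is -6*cos(s); evaluating from 0 to 2*pi: ∫_{0}^{2*pi} (6) sin(s) ds = (-6) - (-6) = 0.
Summing the pieces and multiplying by (1/(2*pi)) gives b_2 = 0.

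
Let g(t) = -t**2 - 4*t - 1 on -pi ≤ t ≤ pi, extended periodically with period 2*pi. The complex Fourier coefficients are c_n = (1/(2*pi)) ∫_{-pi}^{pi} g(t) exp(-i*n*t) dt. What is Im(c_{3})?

Since g is real-valued, Im(c_{3}) = -(1/(2*pi)) ∫_{-pi}^{pi} g(t) sin(3*t) dt = -b_{3}/2.
Integrating by parts twice (tabular method), an antiderivative of (-t**2 - 4*t - 1) sin(3*t) is t**2*cos(3*t)/3 - 2*t*sin(3*t)/9 + 4*t*cos(3*t)/3 - 4*sin(3*t)/9 + 7*cos(3*t)/27; evaluating from -pi to pi: ∫_{-pi}^{pi} (-t**2 - 4*t - 1) sin(3*t) dt = (-4*pi/3 - pi**2/3 - 7/27) - (-pi**2/3 - 7/27 + 4*pi/3) = -8*pi/3.
Hence Im(c_{3}) = (-1/(2*pi))·(-8*pi/3) = 4/3.

4/3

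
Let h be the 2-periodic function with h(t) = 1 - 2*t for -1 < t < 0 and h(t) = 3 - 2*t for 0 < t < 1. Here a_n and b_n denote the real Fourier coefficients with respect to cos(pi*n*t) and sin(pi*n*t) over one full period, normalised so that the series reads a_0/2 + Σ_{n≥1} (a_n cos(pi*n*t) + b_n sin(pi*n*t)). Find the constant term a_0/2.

a_0 = ∫_{-1}^{1} h(t) dt = 4.
So the constant term a_0/2 = 2.

2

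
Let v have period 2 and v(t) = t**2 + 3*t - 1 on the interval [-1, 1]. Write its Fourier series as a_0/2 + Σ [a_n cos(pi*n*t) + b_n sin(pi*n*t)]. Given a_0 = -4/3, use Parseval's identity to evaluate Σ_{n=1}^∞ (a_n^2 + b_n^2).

278/45

Parseval: a_0^2/2 + Σ_{n≥1} (a_n^2+b_n^2) = ∫_{-1}^{1} v(t)^2 dt = 106/15.
Subtract a_0^2/2 = 8/9: Σ (a_n^2+b_n^2) = 278/45.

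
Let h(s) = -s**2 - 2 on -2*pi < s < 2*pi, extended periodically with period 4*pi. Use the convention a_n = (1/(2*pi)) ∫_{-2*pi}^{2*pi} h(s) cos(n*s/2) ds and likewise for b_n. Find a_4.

a_4 = (1/(2*pi)) ∫_{-2*pi}^{2*pi} h(s) cos(2*s) ds.
h is even and cos(2*s) is even, so the integrand is even and a_4 = 1/pi ∫_0^{2*pi} h(s) cos(2*s) ds.
Integrating by parts twice (tabular method), an antiderivative of (-s**2 - 2) cos(2*s) is -s**2*sin(2*s)/2 - s*cos(2*s)/2 - 3*sin(2*s)/4; evaluating from 0 to 2*pi: ∫_{0}^{2*pi} (-s**2 - 2) cos(2*s) ds = (-pi) - (0) = -pi.
Hence a_4 = (1/pi)·(-pi) = -1.

-1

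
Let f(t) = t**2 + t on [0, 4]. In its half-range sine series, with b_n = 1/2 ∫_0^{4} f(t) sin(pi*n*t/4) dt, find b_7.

8*(-16 + 245*pi**2)/(343*pi**3)

b_7 = 1/2 ∫_0^{4} (t**2 + t) sin(7*pi*t/4) dt.
Integrating by parts twice (tabular method), an antiderivative of (t**2 + t) sin(7*pi*t/4) is -4*t**2*cos(7*pi*t/4)/(7*pi) + 32*t*sin(7*pi*t/4)/(49*pi**2) - 4*t*cos(7*pi*t/4)/(7*pi) + 16*sin(7*pi*t/4)/(49*pi**2) + 128*cos(7*pi*t/4)/(343*pi**3); evaluating from 0 to 4: ∫_{0}^{4} (t**2 + t) sin(7*pi*t/4) dt = (16*(-8 + 245*pi**2)/(343*pi**3)) - (128/(343*pi**3)) = 16*(-16 + 245*pi**2)/(343*pi**3).
Hence b_7 = (1/2)·(16*(-16 + 245*pi**2)/(343*pi**3)) = 8*(-16 + 245*pi**2)/(343*pi**3).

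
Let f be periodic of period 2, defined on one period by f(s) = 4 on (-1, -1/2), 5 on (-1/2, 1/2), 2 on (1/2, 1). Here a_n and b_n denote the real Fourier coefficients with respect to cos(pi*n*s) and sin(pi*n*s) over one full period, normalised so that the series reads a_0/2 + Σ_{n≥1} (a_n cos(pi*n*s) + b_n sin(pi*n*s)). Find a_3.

a_3 = ∫_{-1}^{1} f(s) cos(3*pi*s) ds.
Split the integral at the breakpoints.
Directly, an antiderivative of (4) cos(3*pi*s) is 4*sin(3*pi*s)/(3*pi); evaluating from -1 to -1/2: ∫_{-1}^{-1/2} (4) cos(3*pi*s) ds = (4/(3*pi)) - (0) = 4/(3*pi).
Directly, an antiderivative of (5) cos(3*pi*s) is 5*sin(3*pi*s)/(3*pi); evaluating from -1/2 to 1/2: ∫_{-1/2}^{1/2} (5) cos(3*pi*s) ds = (-5/(3*pi)) - (5/(3*pi)) = -10/(3*pi).
Directly, an antiderivative of (2) cos(3*pi*s) is 2*sin(3*pi*s)/(3*pi); evaluating from 1/2 to 1: ∫_{1/2}^{1} (2) cos(3*pi*s) ds = (0) - (-2/(3*pi)) = 2/(3*pi).
Summing the pieces gives a_3 = -4/(3*pi).

-4/(3*pi)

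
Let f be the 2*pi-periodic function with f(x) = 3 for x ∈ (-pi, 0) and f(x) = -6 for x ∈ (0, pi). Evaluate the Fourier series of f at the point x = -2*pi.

x = -2*pi differs from x = 0 by -1 full period(s), and the series is 2*pi-periodic.
At x = 0 the one-sided limits are f(0^-) = 3 and f(0^+) = -6.
By Dirichlet's theorem the series converges to their average, [(3) + (-6)]/2 = -3/2.

-3/2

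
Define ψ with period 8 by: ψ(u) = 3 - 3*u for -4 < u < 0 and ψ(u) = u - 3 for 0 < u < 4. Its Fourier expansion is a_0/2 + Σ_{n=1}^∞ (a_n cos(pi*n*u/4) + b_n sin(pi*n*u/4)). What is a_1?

a_1 = 1/4 ∫_{-4}^{4} ψ(u) cos(pi*u/4) du.
Split the integral at the breakpoints.
Integrating by parts (boundary term plus one more integral), an antiderivative of (3 - 3*u) cos(pi*u/4) is -12*u*sin(pi*u/4)/pi + 12*sin(pi*u/4)/pi - 48*cos(pi*u/4)/pi**2; evaluating from -4 to 0: ∫_{-4}^{0} (3 - 3*u) cos(pi*u/4) du = (-48/pi**2) - (48/pi**2) = -96/pi**2.
Integrating by parts (boundary term plus one more integral), an antiderivative of (u - 3) cos(pi*u/4) is 4*u*sin(pi*u/4)/pi - 12*sin(pi*u/4)/pi + 16*cos(pi*u/4)/pi**2; evaluating from 0 to 4: ∫_{0}^{4} (u - 3) cos(pi*u/4) du = (-16/pi**2) - (16/pi**2) = -32/pi**2.
Summing the pieces and multiplying by (1/4) gives a_1 = -32/pi**2.

-32/pi**2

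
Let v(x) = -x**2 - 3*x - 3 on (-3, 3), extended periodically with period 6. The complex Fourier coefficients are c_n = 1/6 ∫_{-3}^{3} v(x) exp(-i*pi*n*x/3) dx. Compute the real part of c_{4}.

Since v is real-valued, Re(c_{4}) = 1/6 ∫_{-3}^{3} v(x) cos(4*pi*x/3) dx = a_{4}/2.
Integrating by parts twice (tabular method), an antiderivative of (-x**2 - 3*x - 3) cos(4*pi*x/3) is -3*x**2*sin(4*pi*x/3)/(4*pi) - 9*x*sin(4*pi*x/3)/(4*pi) - 9*x*cos(4*pi*x/3)/(8*pi**2) - 9*sin(4*pi*x/3)/(4*pi) + 27*sin(4*pi*x/3)/(32*pi**3) - 27*cos(4*pi*x/3)/(16*pi**2); evaluating from -3 to 3: ∫_{-3}^{3} (-x**2 - 3*x - 3) cos(4*pi*x/3) dx = (-81/(16*pi**2)) - (27/(16*pi**2)) = -27/(4*pi**2).
Hence Re(c_{4}) = (1/6)·(-27/(4*pi**2)) = -9/(8*pi**2).

-9/(8*pi**2)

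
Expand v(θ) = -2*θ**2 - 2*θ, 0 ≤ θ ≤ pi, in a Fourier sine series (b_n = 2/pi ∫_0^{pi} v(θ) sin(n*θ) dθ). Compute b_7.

4*(-49*pi**2 - 49*pi + 4)/(343*pi)

b_7 = 2/pi ∫_0^{pi} (-2*θ**2 - 2*θ) sin(7*θ) dθ.
Integrating by parts twice (tabular method), an antiderivative of (-2*θ**2 - 2*θ) sin(7*θ) is 2*θ**2*cos(7*θ)/7 - 4*θ*sin(7*θ)/49 + 2*θ*cos(7*θ)/7 - 2*sin(7*θ)/49 - 4*cos(7*θ)/343; evaluating from 0 to pi: ∫_{0}^{pi} (-2*θ**2 - 2*θ) sin(7*θ) dθ = (-2*pi**2/7 - 2*pi/7 + 4/343) - (-4/343) = -2*pi**2/7 - 2*pi/7 + 8/343.
Hence b_7 = (2/pi)·(-2*pi**2/7 - 2*pi/7 + 8/343) = 4*(-49*pi**2 - 49*pi + 4)/(343*pi).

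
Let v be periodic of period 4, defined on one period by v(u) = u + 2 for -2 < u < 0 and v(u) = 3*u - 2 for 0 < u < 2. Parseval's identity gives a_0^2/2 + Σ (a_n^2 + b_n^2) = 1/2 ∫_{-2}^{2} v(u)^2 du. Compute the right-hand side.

1/2 ∫_{-2}^{2} v(u)^2 du = 1/2 · (32/3) = 16/3.

16/3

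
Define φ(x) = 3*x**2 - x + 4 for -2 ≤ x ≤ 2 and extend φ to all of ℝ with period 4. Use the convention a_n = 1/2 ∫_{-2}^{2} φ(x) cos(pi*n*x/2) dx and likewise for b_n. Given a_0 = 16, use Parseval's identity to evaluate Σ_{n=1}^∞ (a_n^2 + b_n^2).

424/15

Parseval: a_0^2/2 + Σ_{n≥1} (a_n^2+b_n^2) = 1/2 ∫_{-2}^{2} φ(x)^2 dx = 2344/15.
Subtract a_0^2/2 = 128: Σ (a_n^2+b_n^2) = 424/15.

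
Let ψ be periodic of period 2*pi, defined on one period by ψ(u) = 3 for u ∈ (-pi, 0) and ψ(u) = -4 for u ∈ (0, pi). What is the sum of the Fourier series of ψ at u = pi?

-1/2

At u = pi the one-sided limits are ψ(pi^-) = -4 and ψ(pi^+) = 3.
By Dirichlet's theorem the series converges to their average, [(-4) + (3)]/2 = -1/2.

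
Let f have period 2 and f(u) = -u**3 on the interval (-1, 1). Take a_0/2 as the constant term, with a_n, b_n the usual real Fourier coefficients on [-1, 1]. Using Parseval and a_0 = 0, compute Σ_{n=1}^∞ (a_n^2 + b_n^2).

2/7

Parseval: a_0^2/2 + Σ_{n≥1} (a_n^2+b_n^2) = ∫_{-1}^{1} f(u)^2 du = 2/7.
Subtract a_0^2/2 = 0: Σ (a_n^2+b_n^2) = 2/7.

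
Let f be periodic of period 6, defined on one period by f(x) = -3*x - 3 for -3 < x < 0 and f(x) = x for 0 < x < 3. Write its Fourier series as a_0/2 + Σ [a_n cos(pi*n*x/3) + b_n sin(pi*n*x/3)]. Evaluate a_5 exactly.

a_5 = 1/3 ∫_{-3}^{3} f(x) cos(5*pi*x/3) dx.
Split the integral at the breakpoints.
Integrating by parts (boundary term plus one more integral), an antiderivative of (-3*x - 3) cos(5*pi*x/3) is -9*x*sin(5*pi*x/3)/(5*pi) - 9*sin(5*pi*x/3)/(5*pi) - 27*cos(5*pi*x/3)/(25*pi**2); evaluating from -3 to 0: ∫_{-3}^{0} (-3*x - 3) cos(5*pi*x/3) dx = (-27/(25*pi**2)) - (27/(25*pi**2)) = -54/(25*pi**2).
Integrating by parts (boundary term plus one more integral), an antiderivative of (x) cos(5*pi*x/3) is 3*x*sin(5*pi*x/3)/(5*pi) + 9*cos(5*pi*x/3)/(25*pi**2); evaluating from 0 to 3: ∫_{0}^{3} (x) cos(5*pi*x/3) dx = (-9/(25*pi**2)) - (9/(25*pi**2)) = -18/(25*pi**2).
Summing the pieces and multiplying by (1/3) gives a_5 = -24/(25*pi**2).

-24/(25*pi**2)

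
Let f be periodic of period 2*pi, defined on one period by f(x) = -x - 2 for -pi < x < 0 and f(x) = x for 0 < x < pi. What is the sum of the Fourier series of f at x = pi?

At x = pi the one-sided limits are f(pi^-) = pi and f(pi^+) = -2 + pi.
By Dirichlet's theorem the series converges to their average, [(pi) + (-2 + pi)]/2 = -1 + pi.

-1 + pi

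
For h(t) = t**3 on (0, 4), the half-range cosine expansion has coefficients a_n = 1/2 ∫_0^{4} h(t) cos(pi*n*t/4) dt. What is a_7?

384*(4 - 49*pi**2)/(2401*pi**4)

a_7 = 1/2 ∫_0^{4} (t**3) cos(7*pi*t/4) dt.
Integrating by parts three times (tabular method), an antiderivative of (t**3) cos(7*pi*t/4) is 4*t**3*sin(7*pi*t/4)/(7*pi) + 48*t**2*cos(7*pi*t/4)/(49*pi**2) - 384*t*sin(7*pi*t/4)/(343*pi**3) - 1536*cos(7*pi*t/4)/(2401*pi**4); evaluating from 0 to 4: ∫_{0}^{4} (t**3) cos(7*pi*t/4) dt = (768*(2 - 49*pi**2)/(2401*pi**4)) - (-1536/(2401*pi**4)) = 768*(4 - 49*pi**2)/(2401*pi**4).
Hence a_7 = (1/2)·(768*(4 - 49*pi**2)/(2401*pi**4)) = 384*(4 - 49*pi**2)/(2401*pi**4).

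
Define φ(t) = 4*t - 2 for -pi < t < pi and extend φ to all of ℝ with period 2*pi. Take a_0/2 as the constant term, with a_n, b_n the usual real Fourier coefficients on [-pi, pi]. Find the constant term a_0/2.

a_0 = 1/pi ∫_{-pi}^{pi} φ(t) dt = 1/pi · (-4*pi) = -4.
So the constant term a_0/2 = -2.

-2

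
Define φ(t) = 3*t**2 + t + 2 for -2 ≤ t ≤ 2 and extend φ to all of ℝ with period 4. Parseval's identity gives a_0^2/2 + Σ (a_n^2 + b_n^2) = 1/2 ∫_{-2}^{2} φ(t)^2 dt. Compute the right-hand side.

1504/15

1/2 ∫_{-2}^{2} φ(t)^2 dt = 1/2 · (3008/15) = 1504/15.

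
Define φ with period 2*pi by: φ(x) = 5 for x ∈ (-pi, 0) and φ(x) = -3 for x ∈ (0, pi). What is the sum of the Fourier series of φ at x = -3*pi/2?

x = -3*pi/2 differs from x = pi/2 by -1 full period(s), and the series is 2*pi-periodic.
φ is continuous at x = pi/2 with value -3, so the series converges to -3 there.

-3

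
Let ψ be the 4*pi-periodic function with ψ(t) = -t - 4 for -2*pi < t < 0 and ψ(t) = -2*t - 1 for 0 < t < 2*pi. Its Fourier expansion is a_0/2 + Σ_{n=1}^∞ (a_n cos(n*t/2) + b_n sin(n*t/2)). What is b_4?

3/2

b_4 = (1/(2*pi)) ∫_{-2*pi}^{2*pi} ψ(t) sin(2*t) dt.
Split the integral at the breakpoints.
Integrating by parts (boundary term plus one more integral), an antiderivative of (-t - 4) sin(2*t) is t*cos(2*t)/2 - sin(2*t)/4 + 2*cos(2*t); evaluating from -2*pi to 0: ∫_{-2*pi}^{0} (-t - 4) sin(2*t) dt = (2) - (2 - pi) = pi.
Integrating by parts (boundary term plus one more integral), an antiderivative of (-2*t - 1) sin(2*t) is t*cos(2*t) - sin(2*t)/2 + cos(2*t)/2; evaluating from 0 to 2*pi: ∫_{0}^{2*pi} (-2*t - 1) sin(2*t) dt = (1/2 + 2*pi) - (1/2) = 2*pi.
Summing the pieces and multiplying by (1/(2*pi)) gives b_4 = 3/2.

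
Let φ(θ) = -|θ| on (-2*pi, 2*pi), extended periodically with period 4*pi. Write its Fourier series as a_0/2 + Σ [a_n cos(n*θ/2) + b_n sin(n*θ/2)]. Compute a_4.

0

a_4 = (1/(2*pi)) ∫_{-2*pi}^{2*pi} φ(θ) cos(2*θ) dθ.
φ is even and cos(2*θ) is even, so the integrand is even and a_4 = 1/pi ∫_0^{2*pi} φ(θ) cos(2*θ) dθ.
Integrating by parts (boundary term plus one more integral), an antiderivative of (-θ) cos(2*θ) is -θ*sin(2*θ)/2 - cos(2*θ)/4; evaluating from 0 to 2*pi: ∫_{0}^{2*pi} (-θ) cos(2*θ) dθ = (-1/4) - (-1/4) = 0.
Hence a_4 = (1/pi)·(0) = 0.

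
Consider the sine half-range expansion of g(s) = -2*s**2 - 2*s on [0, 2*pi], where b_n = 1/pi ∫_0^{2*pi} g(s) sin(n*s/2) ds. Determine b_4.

b_4 = 1/pi ∫_0^{2*pi} (-2*s**2 - 2*s) sin(2*s) ds.
Integrating by parts twice (tabular method), an antiderivative of (-2*s**2 - 2*s) sin(2*s) is s**2*cos(2*s) - s*sin(2*s) + s*cos(2*s) - sin(2*s)/2 - cos(2*s)/2; evaluating from 0 to 2*pi: ∫_{0}^{2*pi} (-2*s**2 - 2*s) sin(2*s) ds = (-1/2 + 2*pi + 4*pi**2) - (-1/2) = 2*pi*(1 + 2*pi).
Hence b_4 = (1/pi)·(2*pi*(1 + 2*pi)) = 2 + 4*pi.

2 + 4*pi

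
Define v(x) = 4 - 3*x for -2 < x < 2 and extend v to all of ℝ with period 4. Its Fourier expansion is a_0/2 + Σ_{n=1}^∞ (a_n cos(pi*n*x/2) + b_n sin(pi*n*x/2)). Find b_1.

b_1 = 1/2 ∫_{-2}^{2} v(x) sin(pi*x/2) dx.
Integrating by parts (boundary term plus one more integral), an antiderivative of (4 - 3*x) sin(pi*x/2) is 6*x*cos(pi*x/2)/pi - 12*sin(pi*x/2)/pi**2 - 8*cos(pi*x/2)/pi; evaluating from -2 to 2: ∫_{-2}^{2} (4 - 3*x) sin(pi*x/2) dx = (-4/pi) - (20/pi) = -24/pi.
Hence b_1 = (1/2)·(-24/pi) = -12/pi.

-12/pi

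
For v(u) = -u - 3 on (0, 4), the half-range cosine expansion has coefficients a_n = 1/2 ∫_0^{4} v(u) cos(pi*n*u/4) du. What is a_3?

16/(9*pi**2)

a_3 = 1/2 ∫_0^{4} (-u - 3) cos(3*pi*u/4) du.
Integrating by parts (boundary term plus one more integral), an antiderivative of (-u - 3) cos(3*pi*u/4) is -4*u*sin(3*pi*u/4)/(3*pi) - 4*sin(3*pi*u/4)/pi - 16*cos(3*pi*u/4)/(9*pi**2); evaluating from 0 to 4: ∫_{0}^{4} (-u - 3) cos(3*pi*u/4) du = (16/(9*pi**2)) - (-16/(9*pi**2)) = 32/(9*pi**2).
Hence a_3 = (1/2)·(32/(9*pi**2)) = 16/(9*pi**2).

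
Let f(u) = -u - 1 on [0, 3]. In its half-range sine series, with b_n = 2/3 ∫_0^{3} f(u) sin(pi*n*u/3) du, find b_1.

-10/pi

b_1 = 2/3 ∫_0^{3} (-u - 1) sin(pi*u/3) du.
Integrating by parts (boundary term plus one more integral), an antiderivative of (-u - 1) sin(pi*u/3) is 3*u*cos(pi*u/3)/pi - 9*sin(pi*u/3)/pi**2 + 3*cos(pi*u/3)/pi; evaluating from 0 to 3: ∫_{0}^{3} (-u - 1) sin(pi*u/3) du = (-12/pi) - (3/pi) = -15/pi.
Hence b_1 = (2/3)·(-15/pi) = -10/pi.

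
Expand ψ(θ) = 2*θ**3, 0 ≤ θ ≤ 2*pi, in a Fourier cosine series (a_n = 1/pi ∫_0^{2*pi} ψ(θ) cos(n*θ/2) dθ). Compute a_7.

a_7 = 1/pi ∫_0^{2*pi} (2*θ**3) cos(7*θ/2) dθ.
Integrating by parts three times (tabular method), an antiderivative of (2*θ**3) cos(7*θ/2) is 4*θ**3*sin(7*θ/2)/7 + 24*θ**2*cos(7*θ/2)/49 - 96*θ*sin(7*θ/2)/343 - 192*cos(7*θ/2)/2401; evaluating from 0 to 2*pi: ∫_{0}^{2*pi} (2*θ**3) cos(7*θ/2) dθ = (192/2401 - 96*pi**2/49) - (-192/2401) = 384/2401 - 96*pi**2/49.
Hence a_7 = (1/pi)·(384/2401 - 96*pi**2/49) = 96*(4 - 49*pi**2)/(2401*pi).

96*(4 - 49*pi**2)/(2401*pi)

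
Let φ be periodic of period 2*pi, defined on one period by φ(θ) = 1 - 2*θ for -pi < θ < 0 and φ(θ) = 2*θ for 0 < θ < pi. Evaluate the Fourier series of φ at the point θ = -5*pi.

θ = -5*pi differs from θ = -pi by -2 full period(s), and the series is 2*pi-periodic.
At θ = -pi the one-sided limits are φ(-pi^-) = 2*pi and φ(-pi^+) = 1 + 2*pi.
By Dirichlet's theorem the series converges to their average, [(2*pi) + (1 + 2*pi)]/2 = 1/2 + 2*pi.

1/2 + 2*pi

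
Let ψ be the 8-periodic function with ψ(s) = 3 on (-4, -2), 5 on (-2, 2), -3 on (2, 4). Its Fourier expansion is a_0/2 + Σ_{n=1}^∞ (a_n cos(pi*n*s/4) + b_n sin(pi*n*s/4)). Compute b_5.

-6/(5*pi)

b_5 = 1/4 ∫_{-4}^{4} ψ(s) sin(5*pi*s/4) ds.
Split the integral at the breakpoints.
Directly, an antiderivative of (3) sin(5*pi*s/4) is -12*cos(5*pi*s/4)/(5*pi); evaluating from -4 to -2: ∫_{-4}^{-2} (3) sin(5*pi*s/4) ds = (0) - (12/(5*pi)) = -12/(5*pi).
Directly, an antiderivative of (5) sin(5*pi*s/4) is -4*cos(5*pi*s/4)/pi; evaluating from -2 to 2: ∫_{-2}^{2} (5) sin(5*pi*s/4) ds = (0) - (0) = 0.
Directly, an antiderivative of (-3) sin(5*pi*s/4) is 12*cos(5*pi*s/4)/(5*pi); evaluating from 2 to 4: ∫_{2}^{4} (-3) sin(5*pi*s/4) ds = (-12/(5*pi)) - (0) = -12/(5*pi).
Summing the pieces and multiplying by (1/4) gives b_5 = -6/(5*pi).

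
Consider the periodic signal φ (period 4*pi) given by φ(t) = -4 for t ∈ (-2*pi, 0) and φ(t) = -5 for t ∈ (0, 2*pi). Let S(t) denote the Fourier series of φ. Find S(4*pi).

-9/2

t = 4*pi differs from t = 0 by 1 full period(s), and the series is 4*pi-periodic.
At t = 0 the one-sided limits are φ(0^-) = -4 and φ(0^+) = -5.
By Dirichlet's theorem the series converges to their average, [(-4) + (-5)]/2 = -9/2.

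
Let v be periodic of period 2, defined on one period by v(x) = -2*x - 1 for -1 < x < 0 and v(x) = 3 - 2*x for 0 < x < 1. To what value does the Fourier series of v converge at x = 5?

1

x = 5 differs from x = 1 by 2 full period(s), and the series is 2-periodic.
v is continuous at x = 1 with value 1, so the series converges to 1 there.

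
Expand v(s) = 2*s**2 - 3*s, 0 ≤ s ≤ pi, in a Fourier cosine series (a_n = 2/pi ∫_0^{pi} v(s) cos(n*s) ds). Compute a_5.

a_5 = 2/pi ∫_0^{pi} (2*s**2 - 3*s) cos(5*s) ds.
Integrating by parts twice (tabular method), an antiderivative of (2*s**2 - 3*s) cos(5*s) is 2*s**2*sin(5*s)/5 - 3*s*sin(5*s)/5 + 4*s*cos(5*s)/25 - 4*sin(5*s)/125 - 3*cos(5*s)/25; evaluating from 0 to pi: ∫_{0}^{pi} (2*s**2 - 3*s) cos(5*s) ds = (3/25 - 4*pi/25) - (-3/25) = 6/25 - 4*pi/25.
Hence a_5 = (2/pi)·(6/25 - 4*pi/25) = 4*(3 - 2*pi)/(25*pi).

4*(3 - 2*pi)/(25*pi)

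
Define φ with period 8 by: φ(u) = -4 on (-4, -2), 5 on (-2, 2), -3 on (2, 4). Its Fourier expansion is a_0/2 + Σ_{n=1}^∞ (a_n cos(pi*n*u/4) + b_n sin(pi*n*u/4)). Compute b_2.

-1/pi

b_2 = 1/4 ∫_{-4}^{4} φ(u) sin(pi*u/2) du.
Split the integral at the breakpoints.
Directly, an antiderivative of (-4) sin(pi*u/2) is 8*cos(pi*u/2)/pi; evaluating from -4 to -2: ∫_{-4}^{-2} (-4) sin(pi*u/2) du = (-8/pi) - (8/pi) = -16/pi.
Directly, an antiderivative of (5) sin(pi*u/2) is -10*cos(pi*u/2)/pi; evaluating from -2 to 2: ∫_{-2}^{2} (5) sin(pi*u/2) du = (10/pi) - (10/pi) = 0.
Directly, an antiderivative of (-3) sin(pi*u/2) is 6*cos(pi*u/2)/pi; evaluating from 2 to 4: ∫_{2}^{4} (-3) sin(pi*u/2) du = (6/pi) - (-6/pi) = 12/pi.
Summing the pieces and multiplying by (1/4) gives b_2 = -1/pi.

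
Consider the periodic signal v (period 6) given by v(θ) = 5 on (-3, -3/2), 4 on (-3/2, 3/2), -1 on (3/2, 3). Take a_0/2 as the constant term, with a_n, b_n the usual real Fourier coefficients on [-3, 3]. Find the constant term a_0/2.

3

a_0 = 1/3 ∫_{-3}^{3} v(θ) dθ = 1/3 · (18) = 6.
So the constant term a_0/2 = 3.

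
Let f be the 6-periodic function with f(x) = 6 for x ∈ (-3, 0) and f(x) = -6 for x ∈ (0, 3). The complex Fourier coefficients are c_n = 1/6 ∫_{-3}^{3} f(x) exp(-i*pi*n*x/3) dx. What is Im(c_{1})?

12/pi

Since f is real-valued, Im(c_{1}) = -1/6 ∫_{-3}^{3} f(x) sin(pi*x/3) dx = -b_{1}/2.
f is odd and sin(pi*x/3) is odd, so the integrand is even: ∫_{-3}^{3} f(x) sin(pi*x/3) dx = 2∫_0^{3} f(x) sin(pi*x/3) dx.
Directly, an antiderivative of (-6) sin(pi*x/3) is 18*cos(pi*x/3)/pi; evaluating from 0 to 3: ∫_{0}^{3} (-6) sin(pi*x/3) dx = (-18/pi) - (18/pi) = -36/pi.
So ∫_{-3}^{3} f(x) sin(pi*x/3) dx = -72/pi.
Hence Im(c_{1}) = (-1/6)·(-72/pi) = 12/pi.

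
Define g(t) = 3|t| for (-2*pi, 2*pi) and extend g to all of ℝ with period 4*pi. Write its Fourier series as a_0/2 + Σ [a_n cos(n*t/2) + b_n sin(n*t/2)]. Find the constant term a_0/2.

a_0 = (1/(2*pi)) ∫_{-2*pi}^{2*pi} g(t) dt = (1/(2*pi)) · (12*pi**2) = 6*pi.
So the constant term a_0/2 = 3*pi.

3*pi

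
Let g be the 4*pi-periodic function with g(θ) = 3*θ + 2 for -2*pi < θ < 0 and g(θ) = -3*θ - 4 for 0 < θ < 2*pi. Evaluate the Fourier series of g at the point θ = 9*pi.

-3*pi - 4

θ = 9*pi differs from θ = pi by 2 full period(s), and the series is 4*pi-periodic.
g is continuous at θ = pi with value -3*pi - 4, so the series converges to -3*pi - 4 there.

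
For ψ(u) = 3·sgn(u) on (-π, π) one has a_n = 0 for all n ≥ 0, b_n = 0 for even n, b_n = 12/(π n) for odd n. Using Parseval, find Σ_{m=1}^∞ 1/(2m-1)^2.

Parseval: Σ b_n^2 = (1/π) ∫_{-π}^{π} ψ(u)^2 du = 18.
Only odd n contribute, with b_n^2 = 144/(π^2 n^2), so Σ_{m≥1} 1/(2m-1)^2 = π^2·(18)/144 = pi**2/8.

pi**2/8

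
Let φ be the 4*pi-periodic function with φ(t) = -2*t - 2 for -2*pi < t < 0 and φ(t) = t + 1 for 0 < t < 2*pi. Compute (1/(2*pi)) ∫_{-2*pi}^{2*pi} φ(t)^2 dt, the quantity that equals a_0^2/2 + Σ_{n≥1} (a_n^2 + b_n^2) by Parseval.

(1/(2*pi)) ∫_{-2*pi}^{2*pi} φ(t)^2 dt = (1/(2*pi)) · (2*pi*(-18*pi + 15 + 20*pi**2)/3) = -6*pi + 5 + 20*pi**2/3.

-6*pi + 5 + 20*pi**2/3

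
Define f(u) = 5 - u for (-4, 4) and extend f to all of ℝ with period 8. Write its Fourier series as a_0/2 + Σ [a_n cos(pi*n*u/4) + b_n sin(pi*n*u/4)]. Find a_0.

10

a_0 = 1/4 ∫_{-4}^{4} f(u) du = 1/4 · (40) = 10.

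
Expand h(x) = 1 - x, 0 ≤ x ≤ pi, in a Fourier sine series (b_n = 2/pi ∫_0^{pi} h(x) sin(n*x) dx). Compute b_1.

-2 + 4/pi

b_1 = 2/pi ∫_0^{pi} (1 - x) sin(x) dx.
Integrating by parts (boundary term plus one more integral), an antiderivative of (1 - x) sin(x) is x*cos(x) - sin(x) - cos(x); evaluating from 0 to pi: ∫_{0}^{pi} (1 - x) sin(x) dx = (1 - pi) - (-1) = 2 - pi.
Hence b_1 = (2/pi)·(2 - pi) = -2 + 4/pi.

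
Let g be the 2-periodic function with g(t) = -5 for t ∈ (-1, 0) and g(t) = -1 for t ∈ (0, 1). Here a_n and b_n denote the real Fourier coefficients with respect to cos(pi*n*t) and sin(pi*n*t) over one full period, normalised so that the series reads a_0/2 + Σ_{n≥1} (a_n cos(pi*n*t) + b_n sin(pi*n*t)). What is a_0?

a_0 = ∫_{-1}^{1} g(t) dt = -6.

-6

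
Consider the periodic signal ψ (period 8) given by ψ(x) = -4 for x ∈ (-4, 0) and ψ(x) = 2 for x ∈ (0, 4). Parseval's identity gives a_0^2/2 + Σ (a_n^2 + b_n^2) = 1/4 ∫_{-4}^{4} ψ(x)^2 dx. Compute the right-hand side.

20

1/4 ∫_{-4}^{4} ψ(x)^2 dx = 1/4 · (80) = 20.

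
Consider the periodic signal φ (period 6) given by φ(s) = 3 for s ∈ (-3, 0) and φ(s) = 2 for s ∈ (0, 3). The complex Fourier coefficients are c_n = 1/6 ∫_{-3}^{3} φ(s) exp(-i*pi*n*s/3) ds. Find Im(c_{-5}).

Since φ is real-valued, Im(c_{-5}) = -1/6 ∫_{-3}^{3} φ(s) sin(-5*pi*s/3) ds = b_{5}/2.
Split the integral at the breakpoints.
Directly, an antiderivative of (3) sin(-5*pi*s/3) is 9*cos(5*pi*s/3)/(5*pi); evaluating from -3 to 0: ∫_{-3}^{0} (3) sin(-5*pi*s/3) ds = (9/(5*pi)) - (-9/(5*pi)) = 18/(5*pi).
Directly, an antiderivative of (2) sin(-5*pi*s/3) is 6*cos(5*pi*s/3)/(5*pi); evaluating from 0 to 3: ∫_{0}^{3} (2) sin(-5*pi*s/3) ds = (-6/(5*pi)) - (6/(5*pi)) = -12/(5*pi).
So ∫_{-3}^{3} φ(s) sin(-5*pi*s/3) ds = 6/(5*pi).
Hence Im(c_{-5}) = (-1/6)·(6/(5*pi)) = -1/(5*pi).

-1/(5*pi)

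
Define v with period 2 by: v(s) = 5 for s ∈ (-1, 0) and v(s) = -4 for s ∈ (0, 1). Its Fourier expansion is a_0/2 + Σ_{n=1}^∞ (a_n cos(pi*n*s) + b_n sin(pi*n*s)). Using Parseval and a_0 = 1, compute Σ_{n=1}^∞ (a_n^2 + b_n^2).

Parseval: a_0^2/2 + Σ_{n≥1} (a_n^2+b_n^2) = ∫_{-1}^{1} v(s)^2 ds = 41.
Subtract a_0^2/2 = 1/2: Σ (a_n^2+b_n^2) = 81/2.

81/2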